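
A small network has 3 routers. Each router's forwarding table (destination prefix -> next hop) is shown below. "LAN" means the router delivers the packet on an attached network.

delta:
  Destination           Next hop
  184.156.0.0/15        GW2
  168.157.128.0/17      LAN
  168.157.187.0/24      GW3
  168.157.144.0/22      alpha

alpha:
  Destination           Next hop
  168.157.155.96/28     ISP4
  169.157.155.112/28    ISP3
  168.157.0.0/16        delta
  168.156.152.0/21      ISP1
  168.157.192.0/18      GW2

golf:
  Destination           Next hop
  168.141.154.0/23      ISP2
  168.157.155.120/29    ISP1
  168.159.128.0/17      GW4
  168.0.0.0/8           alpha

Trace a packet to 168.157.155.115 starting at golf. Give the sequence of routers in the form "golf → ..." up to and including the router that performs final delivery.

At golf: longest match for 168.157.155.115 is 168.0.0.0/8 -> alpha
At alpha: longest match for 168.157.155.115 is 168.157.0.0/16 -> delta
At delta: longest match for 168.157.155.115 is 168.157.128.0/17 -> LAN

golf → alpha → delta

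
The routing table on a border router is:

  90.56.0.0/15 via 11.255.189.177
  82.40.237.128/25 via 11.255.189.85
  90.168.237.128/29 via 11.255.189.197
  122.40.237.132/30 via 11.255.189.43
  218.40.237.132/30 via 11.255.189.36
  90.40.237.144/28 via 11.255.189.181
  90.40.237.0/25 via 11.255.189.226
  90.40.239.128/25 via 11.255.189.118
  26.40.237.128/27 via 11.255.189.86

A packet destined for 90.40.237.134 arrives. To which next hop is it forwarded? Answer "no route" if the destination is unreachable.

No entry's prefix contains 90.40.237.134; there is no default route.

no route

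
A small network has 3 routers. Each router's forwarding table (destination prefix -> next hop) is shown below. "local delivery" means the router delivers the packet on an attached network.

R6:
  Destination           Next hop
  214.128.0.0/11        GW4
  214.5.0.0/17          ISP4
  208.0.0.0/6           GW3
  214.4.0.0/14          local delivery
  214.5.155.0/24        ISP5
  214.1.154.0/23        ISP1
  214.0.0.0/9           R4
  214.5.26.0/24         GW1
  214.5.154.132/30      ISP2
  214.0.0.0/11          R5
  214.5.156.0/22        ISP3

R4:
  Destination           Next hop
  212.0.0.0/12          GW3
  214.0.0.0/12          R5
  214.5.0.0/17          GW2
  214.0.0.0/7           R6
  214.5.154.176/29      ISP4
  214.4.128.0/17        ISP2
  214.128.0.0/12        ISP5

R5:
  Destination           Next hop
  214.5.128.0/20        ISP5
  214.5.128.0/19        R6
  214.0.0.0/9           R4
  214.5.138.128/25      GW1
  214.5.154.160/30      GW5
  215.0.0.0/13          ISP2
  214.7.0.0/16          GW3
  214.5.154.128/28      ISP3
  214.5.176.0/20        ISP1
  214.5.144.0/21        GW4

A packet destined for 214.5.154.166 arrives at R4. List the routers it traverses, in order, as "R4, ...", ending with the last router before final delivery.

R4, R5, R6

At R4: longest match for 214.5.154.166 is 214.0.0.0/12 -> R5
At R5: longest match for 214.5.154.166 is 214.5.128.0/19 -> R6
At R6: longest match for 214.5.154.166 is 214.4.0.0/14 -> local delivery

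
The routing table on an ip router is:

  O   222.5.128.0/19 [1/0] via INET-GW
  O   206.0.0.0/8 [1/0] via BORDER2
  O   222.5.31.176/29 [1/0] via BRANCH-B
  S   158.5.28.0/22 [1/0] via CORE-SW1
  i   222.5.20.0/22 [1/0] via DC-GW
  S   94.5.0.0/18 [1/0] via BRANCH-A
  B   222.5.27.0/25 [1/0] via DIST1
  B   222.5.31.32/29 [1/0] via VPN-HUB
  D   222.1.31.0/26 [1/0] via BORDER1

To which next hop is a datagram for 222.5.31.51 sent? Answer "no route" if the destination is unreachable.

no route

No entry's prefix contains 222.5.31.51; there is no default route.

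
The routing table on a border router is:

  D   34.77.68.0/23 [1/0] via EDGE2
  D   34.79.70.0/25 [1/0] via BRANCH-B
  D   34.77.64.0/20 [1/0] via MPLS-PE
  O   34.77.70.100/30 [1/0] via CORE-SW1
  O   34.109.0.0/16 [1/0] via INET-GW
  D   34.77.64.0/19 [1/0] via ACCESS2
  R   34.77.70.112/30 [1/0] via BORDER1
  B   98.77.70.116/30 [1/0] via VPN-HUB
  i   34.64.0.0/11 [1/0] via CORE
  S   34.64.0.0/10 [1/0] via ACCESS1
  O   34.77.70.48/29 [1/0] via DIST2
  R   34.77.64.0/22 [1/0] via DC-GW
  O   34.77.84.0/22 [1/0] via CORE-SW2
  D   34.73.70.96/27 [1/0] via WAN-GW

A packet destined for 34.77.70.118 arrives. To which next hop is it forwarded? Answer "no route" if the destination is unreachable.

Routes whose prefix contains 34.77.70.118:
  34.64.0.0/10 (34.64.0.0 - 34.127.255.255) -> ACCESS1
  34.64.0.0/11 (34.64.0.0 - 34.95.255.255) -> CORE
  34.77.64.0/19 (34.77.64.0 - 34.77.95.255) -> ACCESS2
  34.77.64.0/20 (34.77.64.0 - 34.77.79.255) -> MPLS-PE
More-specific entries that do NOT match:
  34.77.70.100/30 (34.77.70.100 - 34.77.70.103) does not contain 34.77.70.118
  34.77.70.112/30 (34.77.70.112 - 34.77.70.115) does not contain 34.77.70.118
  98.77.70.116/30 (98.77.70.116 - 98.77.70.119) does not contain 34.77.70.118
  34.77.70.48/29 (34.77.70.48 - 34.77.70.55) does not contain 34.77.70.118
  34.73.70.96/27 (34.73.70.96 - 34.73.70.127) does not contain 34.77.70.118
  34.79.70.0/25 (34.79.70.0 - 34.79.70.127) does not contain 34.77.70.118
  34.77.68.0/23 (34.77.68.0 - 34.77.69.255) does not contain 34.77.70.118
  34.77.64.0/22 (34.77.64.0 - 34.77.67.255) does not contain 34.77.70.118
  34.77.84.0/22 (34.77.84.0 - 34.77.87.255) does not contain 34.77.70.118
Longest matching prefix is /20 -> next hop MPLS-PE.

MPLS-PE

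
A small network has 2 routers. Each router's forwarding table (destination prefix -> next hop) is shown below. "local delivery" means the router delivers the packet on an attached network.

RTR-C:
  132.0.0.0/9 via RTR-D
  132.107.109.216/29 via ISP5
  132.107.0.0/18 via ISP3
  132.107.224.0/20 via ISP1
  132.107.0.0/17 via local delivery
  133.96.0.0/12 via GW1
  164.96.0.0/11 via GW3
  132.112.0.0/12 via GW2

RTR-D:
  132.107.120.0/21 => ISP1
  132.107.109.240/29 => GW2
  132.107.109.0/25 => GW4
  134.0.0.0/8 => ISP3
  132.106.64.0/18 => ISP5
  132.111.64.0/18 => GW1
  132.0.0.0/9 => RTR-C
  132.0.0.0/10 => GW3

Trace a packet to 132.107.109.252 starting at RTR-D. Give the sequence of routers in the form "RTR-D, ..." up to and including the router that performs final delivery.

At RTR-D: longest match for 132.107.109.252 is 132.0.0.0/9 -> RTR-C
At RTR-C: longest match for 132.107.109.252 is 132.107.0.0/17 -> local delivery

RTR-D, RTR-C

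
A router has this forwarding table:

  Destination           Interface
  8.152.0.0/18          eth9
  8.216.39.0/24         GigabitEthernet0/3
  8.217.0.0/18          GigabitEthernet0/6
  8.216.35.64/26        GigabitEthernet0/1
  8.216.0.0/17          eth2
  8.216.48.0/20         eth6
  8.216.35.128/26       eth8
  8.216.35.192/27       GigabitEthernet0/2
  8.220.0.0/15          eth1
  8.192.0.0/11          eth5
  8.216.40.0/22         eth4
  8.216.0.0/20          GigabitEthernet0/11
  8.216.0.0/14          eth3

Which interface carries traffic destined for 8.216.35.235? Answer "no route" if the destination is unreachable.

eth2

Routes whose prefix contains 8.216.35.235:
  8.192.0.0/11 (8.192.0.0 - 8.223.255.255) -> eth5
  8.216.0.0/14 (8.216.0.0 - 8.219.255.255) -> eth3
  8.216.0.0/17 (8.216.0.0 - 8.216.127.255) -> eth2
More-specific entries that do NOT match:
  8.216.35.192/27 (8.216.35.192 - 8.216.35.223) does not contain 8.216.35.235
  8.216.35.64/26 (8.216.35.64 - 8.216.35.127) does not contain 8.216.35.235
  8.216.35.128/26 (8.216.35.128 - 8.216.35.191) does not contain 8.216.35.235
  8.216.39.0/24 (8.216.39.0 - 8.216.39.255) does not contain 8.216.35.235
  8.216.40.0/22 (8.216.40.0 - 8.216.43.255) does not contain 8.216.35.235
  8.216.48.0/20 (8.216.48.0 - 8.216.63.255) does not contain 8.216.35.235
  8.216.0.0/20 (8.216.0.0 - 8.216.15.255) does not contain 8.216.35.235
  8.152.0.0/18 (8.152.0.0 - 8.152.63.255) does not contain 8.216.35.235
  8.217.0.0/18 (8.217.0.0 - 8.217.63.255) does not contain 8.216.35.235
Longest matching prefix is /17 -> interface eth2.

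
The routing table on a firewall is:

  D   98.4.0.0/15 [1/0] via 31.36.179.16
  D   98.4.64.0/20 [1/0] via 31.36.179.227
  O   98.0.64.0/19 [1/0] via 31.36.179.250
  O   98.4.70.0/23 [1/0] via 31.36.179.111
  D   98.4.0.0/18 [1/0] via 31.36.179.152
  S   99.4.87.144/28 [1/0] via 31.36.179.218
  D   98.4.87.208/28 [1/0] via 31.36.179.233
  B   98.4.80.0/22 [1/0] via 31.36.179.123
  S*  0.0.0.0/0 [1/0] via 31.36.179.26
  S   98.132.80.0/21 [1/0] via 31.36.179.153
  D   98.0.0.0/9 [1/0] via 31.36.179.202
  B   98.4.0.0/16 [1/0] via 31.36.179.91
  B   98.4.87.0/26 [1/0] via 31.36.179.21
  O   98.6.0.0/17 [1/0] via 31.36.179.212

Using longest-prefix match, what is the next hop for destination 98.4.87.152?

Routes whose prefix contains 98.4.87.152:
  0.0.0.0/0 (default, matches everything) -> 31.36.179.26
  98.0.0.0/9 (98.0.0.0 - 98.127.255.255) -> 31.36.179.202
  98.4.0.0/15 (98.4.0.0 - 98.5.255.255) -> 31.36.179.16
  98.4.0.0/16 (98.4.0.0 - 98.4.255.255) -> 31.36.179.91
More-specific entries that do NOT match:
  99.4.87.144/28 (99.4.87.144 - 99.4.87.159) does not contain 98.4.87.152
  98.4.87.208/28 (98.4.87.208 - 98.4.87.223) does not contain 98.4.87.152
  98.4.87.0/26 (98.4.87.0 - 98.4.87.63) does not contain 98.4.87.152
  98.4.70.0/23 (98.4.70.0 - 98.4.71.255) does not contain 98.4.87.152
  98.4.80.0/22 (98.4.80.0 - 98.4.83.255) does not contain 98.4.87.152
  98.132.80.0/21 (98.132.80.0 - 98.132.87.255) does not contain 98.4.87.152
  98.4.64.0/20 (98.4.64.0 - 98.4.79.255) does not contain 98.4.87.152
  98.0.64.0/19 (98.0.64.0 - 98.0.95.255) does not contain 98.4.87.152
  98.4.0.0/18 (98.4.0.0 - 98.4.63.255) does not contain 98.4.87.152
  98.6.0.0/17 (98.6.0.0 - 98.6.127.255) does not contain 98.4.87.152
Longest matching prefix is /16 -> next hop 31.36.179.91.

31.36.179.91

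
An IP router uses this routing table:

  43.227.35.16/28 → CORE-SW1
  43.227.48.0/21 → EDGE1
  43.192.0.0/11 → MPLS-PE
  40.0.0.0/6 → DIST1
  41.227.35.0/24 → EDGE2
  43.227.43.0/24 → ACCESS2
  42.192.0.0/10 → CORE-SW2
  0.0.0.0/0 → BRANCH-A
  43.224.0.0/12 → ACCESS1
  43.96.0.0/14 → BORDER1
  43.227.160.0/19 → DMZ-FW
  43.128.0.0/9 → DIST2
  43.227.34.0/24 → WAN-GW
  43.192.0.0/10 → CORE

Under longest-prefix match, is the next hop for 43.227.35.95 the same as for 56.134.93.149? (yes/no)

no

43.227.35.95: longest match 43.224.0.0/12 -> ACCESS1
56.134.93.149: longest match 0.0.0.0/0 -> BRANCH-A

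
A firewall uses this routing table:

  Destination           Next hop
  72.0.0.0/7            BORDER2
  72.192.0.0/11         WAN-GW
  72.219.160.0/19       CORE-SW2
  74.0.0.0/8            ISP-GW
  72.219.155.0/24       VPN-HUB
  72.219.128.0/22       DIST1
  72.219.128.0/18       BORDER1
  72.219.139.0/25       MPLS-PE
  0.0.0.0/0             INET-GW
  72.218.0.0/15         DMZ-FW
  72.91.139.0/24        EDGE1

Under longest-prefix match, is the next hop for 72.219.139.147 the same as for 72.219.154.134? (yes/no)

72.219.139.147: longest match 72.219.128.0/18 -> BORDER1
72.219.154.134: longest match 72.219.128.0/18 -> BORDER1

yes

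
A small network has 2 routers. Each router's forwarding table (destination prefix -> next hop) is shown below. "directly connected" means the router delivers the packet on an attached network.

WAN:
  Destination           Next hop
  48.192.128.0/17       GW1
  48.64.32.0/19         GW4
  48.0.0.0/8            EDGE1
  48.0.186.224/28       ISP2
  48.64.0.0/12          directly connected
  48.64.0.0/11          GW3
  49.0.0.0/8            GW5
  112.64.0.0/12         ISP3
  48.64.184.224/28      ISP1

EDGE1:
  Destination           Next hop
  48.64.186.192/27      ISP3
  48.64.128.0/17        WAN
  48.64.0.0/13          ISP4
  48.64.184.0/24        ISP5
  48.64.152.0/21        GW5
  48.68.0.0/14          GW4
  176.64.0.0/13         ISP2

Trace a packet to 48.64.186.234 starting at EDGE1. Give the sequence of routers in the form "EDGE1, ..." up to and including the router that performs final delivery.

At EDGE1: longest match for 48.64.186.234 is 48.64.128.0/17 -> WAN
At WAN: longest match for 48.64.186.234 is 48.64.0.0/12 -> directly connected

EDGE1, WAN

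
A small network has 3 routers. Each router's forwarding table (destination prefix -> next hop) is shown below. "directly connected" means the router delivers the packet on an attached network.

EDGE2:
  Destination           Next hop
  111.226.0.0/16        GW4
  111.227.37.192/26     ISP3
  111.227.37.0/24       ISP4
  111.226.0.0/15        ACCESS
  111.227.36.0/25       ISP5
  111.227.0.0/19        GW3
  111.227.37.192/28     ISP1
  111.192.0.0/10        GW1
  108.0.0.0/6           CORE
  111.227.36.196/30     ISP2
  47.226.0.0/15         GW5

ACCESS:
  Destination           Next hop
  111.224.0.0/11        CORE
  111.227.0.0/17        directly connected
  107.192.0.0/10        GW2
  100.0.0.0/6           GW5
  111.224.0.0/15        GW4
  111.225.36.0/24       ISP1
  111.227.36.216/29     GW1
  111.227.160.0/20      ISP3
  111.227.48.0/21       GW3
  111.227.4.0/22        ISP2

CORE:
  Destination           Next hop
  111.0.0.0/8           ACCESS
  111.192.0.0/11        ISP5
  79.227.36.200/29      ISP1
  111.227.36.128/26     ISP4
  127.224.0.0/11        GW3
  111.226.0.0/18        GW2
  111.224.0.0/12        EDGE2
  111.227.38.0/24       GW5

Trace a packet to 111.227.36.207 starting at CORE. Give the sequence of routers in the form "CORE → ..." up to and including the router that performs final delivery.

CORE → EDGE2 → ACCESS

At CORE: longest match for 111.227.36.207 is 111.224.0.0/12 -> EDGE2
At EDGE2: longest match for 111.227.36.207 is 111.226.0.0/15 -> ACCESS
At ACCESS: longest match for 111.227.36.207 is 111.227.0.0/17 -> directly connected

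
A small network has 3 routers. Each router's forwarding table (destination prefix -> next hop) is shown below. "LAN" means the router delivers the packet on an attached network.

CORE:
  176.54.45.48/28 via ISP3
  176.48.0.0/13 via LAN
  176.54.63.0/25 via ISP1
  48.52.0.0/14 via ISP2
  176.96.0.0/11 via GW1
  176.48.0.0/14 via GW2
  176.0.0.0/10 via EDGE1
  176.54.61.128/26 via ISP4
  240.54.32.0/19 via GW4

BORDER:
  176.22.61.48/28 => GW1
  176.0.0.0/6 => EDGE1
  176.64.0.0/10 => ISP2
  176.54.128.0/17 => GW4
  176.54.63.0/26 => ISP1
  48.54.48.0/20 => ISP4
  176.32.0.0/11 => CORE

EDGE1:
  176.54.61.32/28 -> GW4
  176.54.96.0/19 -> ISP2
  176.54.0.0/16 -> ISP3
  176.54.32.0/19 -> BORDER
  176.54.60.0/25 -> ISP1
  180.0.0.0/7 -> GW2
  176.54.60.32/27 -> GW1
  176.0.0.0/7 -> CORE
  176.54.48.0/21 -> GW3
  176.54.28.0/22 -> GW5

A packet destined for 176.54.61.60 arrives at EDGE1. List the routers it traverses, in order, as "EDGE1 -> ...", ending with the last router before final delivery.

At EDGE1: longest match for 176.54.61.60 is 176.54.32.0/19 -> BORDER
At BORDER: longest match for 176.54.61.60 is 176.32.0.0/11 -> CORE
At CORE: longest match for 176.54.61.60 is 176.48.0.0/13 -> LAN

EDGE1 -> BORDER -> CORE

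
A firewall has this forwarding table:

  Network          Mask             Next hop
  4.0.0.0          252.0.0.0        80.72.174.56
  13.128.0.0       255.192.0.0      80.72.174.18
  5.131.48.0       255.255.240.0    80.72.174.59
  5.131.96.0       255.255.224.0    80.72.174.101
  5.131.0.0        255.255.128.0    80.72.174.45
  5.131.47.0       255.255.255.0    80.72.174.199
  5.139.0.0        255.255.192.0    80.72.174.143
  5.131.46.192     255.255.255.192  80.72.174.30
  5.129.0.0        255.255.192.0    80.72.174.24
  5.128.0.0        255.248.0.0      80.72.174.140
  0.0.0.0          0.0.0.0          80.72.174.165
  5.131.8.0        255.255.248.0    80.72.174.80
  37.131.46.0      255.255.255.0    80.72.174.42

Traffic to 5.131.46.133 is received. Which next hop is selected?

80.72.174.45

Routes whose prefix contains 5.131.46.133:
  0.0.0.0/0 (default, matches everything) -> 80.72.174.165
  4.0.0.0/6 (4.0.0.0 - 7.255.255.255) -> 80.72.174.56
  5.128.0.0/13 (5.128.0.0 - 5.135.255.255) -> 80.72.174.140
  5.131.0.0/17 (5.131.0.0 - 5.131.127.255) -> 80.72.174.45
More-specific entries that do NOT match:
  5.131.46.192/26 (5.131.46.192 - 5.131.46.255) does not contain 5.131.46.133
  5.131.47.0/24 (5.131.47.0 - 5.131.47.255) does not contain 5.131.46.133
  37.131.46.0/24 (37.131.46.0 - 37.131.46.255) does not contain 5.131.46.133
  5.131.8.0/21 (5.131.8.0 - 5.131.15.255) does not contain 5.131.46.133
  5.131.48.0/20 (5.131.48.0 - 5.131.63.255) does not contain 5.131.46.133
  5.131.96.0/19 (5.131.96.0 - 5.131.127.255) does not contain 5.131.46.133
  5.139.0.0/18 (5.139.0.0 - 5.139.63.255) does not contain 5.131.46.133
  5.129.0.0/18 (5.129.0.0 - 5.129.63.255) does not contain 5.131.46.133
Longest matching prefix is /17 -> next hop 80.72.174.45.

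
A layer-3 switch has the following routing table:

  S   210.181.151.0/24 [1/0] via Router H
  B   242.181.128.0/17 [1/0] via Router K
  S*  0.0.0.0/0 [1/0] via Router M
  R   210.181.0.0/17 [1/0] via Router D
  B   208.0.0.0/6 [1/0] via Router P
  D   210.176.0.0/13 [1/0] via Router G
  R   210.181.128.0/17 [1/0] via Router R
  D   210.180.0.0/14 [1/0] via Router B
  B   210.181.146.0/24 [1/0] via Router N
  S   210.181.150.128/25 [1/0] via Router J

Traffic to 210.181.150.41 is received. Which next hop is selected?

Routes whose prefix contains 210.181.150.41:
  0.0.0.0/0 (default, matches everything) -> Router M
  208.0.0.0/6 (208.0.0.0 - 211.255.255.255) -> Router P
  210.176.0.0/13 (210.176.0.0 - 210.183.255.255) -> Router G
  210.180.0.0/14 (210.180.0.0 - 210.183.255.255) -> Router B
  210.181.128.0/17 (210.181.128.0 - 210.181.255.255) -> Router R
More-specific entries that do NOT match:
  210.181.150.128/25 (210.181.150.128 - 210.181.150.255) does not contain 210.181.150.41
  210.181.151.0/24 (210.181.151.0 - 210.181.151.255) does not contain 210.181.150.41
  210.181.146.0/24 (210.181.146.0 - 210.181.146.255) does not contain 210.181.150.41
Longest matching prefix is /17 -> next hop Router R.

Router R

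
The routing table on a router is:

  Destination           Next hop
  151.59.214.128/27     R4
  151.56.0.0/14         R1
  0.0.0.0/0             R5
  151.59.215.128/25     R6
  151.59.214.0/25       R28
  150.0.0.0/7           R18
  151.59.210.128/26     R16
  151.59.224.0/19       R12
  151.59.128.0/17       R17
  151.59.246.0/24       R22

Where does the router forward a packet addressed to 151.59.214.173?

R17

Routes whose prefix contains 151.59.214.173:
  0.0.0.0/0 (default, matches everything) -> R5
  150.0.0.0/7 (150.0.0.0 - 151.255.255.255) -> R18
  151.56.0.0/14 (151.56.0.0 - 151.59.255.255) -> R1
  151.59.128.0/17 (151.59.128.0 - 151.59.255.255) -> R17
More-specific entries that do NOT match:
  151.59.214.128/27 (151.59.214.128 - 151.59.214.159) does not contain 151.59.214.173
  151.59.210.128/26 (151.59.210.128 - 151.59.210.191) does not contain 151.59.214.173
  151.59.215.128/25 (151.59.215.128 - 151.59.215.255) does not contain 151.59.214.173
  151.59.214.0/25 (151.59.214.0 - 151.59.214.127) does not contain 151.59.214.173
  151.59.246.0/24 (151.59.246.0 - 151.59.246.255) does not contain 151.59.214.173
  151.59.224.0/19 (151.59.224.0 - 151.59.255.255) does not contain 151.59.214.173
Longest matching prefix is /17 -> next hop R17.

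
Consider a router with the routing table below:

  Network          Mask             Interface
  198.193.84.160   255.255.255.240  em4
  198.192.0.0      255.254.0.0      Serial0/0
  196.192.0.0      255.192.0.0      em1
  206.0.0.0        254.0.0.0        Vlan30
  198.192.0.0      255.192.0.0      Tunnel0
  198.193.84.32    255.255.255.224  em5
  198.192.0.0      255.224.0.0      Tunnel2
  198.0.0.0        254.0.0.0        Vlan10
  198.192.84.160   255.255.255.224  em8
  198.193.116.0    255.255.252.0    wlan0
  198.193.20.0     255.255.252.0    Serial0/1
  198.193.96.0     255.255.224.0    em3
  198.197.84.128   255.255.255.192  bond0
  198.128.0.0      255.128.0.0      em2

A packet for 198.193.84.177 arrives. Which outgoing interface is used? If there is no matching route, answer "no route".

Serial0/0

Routes whose prefix contains 198.193.84.177:
  198.0.0.0/7 (198.0.0.0 - 199.255.255.255) -> Vlan10
  198.128.0.0/9 (198.128.0.0 - 198.255.255.255) -> em2
  198.192.0.0/10 (198.192.0.0 - 198.255.255.255) -> Tunnel0
  198.192.0.0/11 (198.192.0.0 - 198.223.255.255) -> Tunnel2
  198.192.0.0/15 (198.192.0.0 - 198.193.255.255) -> Serial0/0
More-specific entries that do NOT match:
  198.193.84.160/28 (198.193.84.160 - 198.193.84.175) does not contain 198.193.84.177
  198.193.84.32/27 (198.193.84.32 - 198.193.84.63) does not contain 198.193.84.177
  198.192.84.160/27 (198.192.84.160 - 198.192.84.191) does not contain 198.193.84.177
  198.197.84.128/26 (198.197.84.128 - 198.197.84.191) does not contain 198.193.84.177
  198.193.116.0/22 (198.193.116.0 - 198.193.119.255) does not contain 198.193.84.177
  198.193.20.0/22 (198.193.20.0 - 198.193.23.255) does not contain 198.193.84.177
  198.193.96.0/19 (198.193.96.0 - 198.193.127.255) does not contain 198.193.84.177
Longest matching prefix is /15 -> interface Serial0/0.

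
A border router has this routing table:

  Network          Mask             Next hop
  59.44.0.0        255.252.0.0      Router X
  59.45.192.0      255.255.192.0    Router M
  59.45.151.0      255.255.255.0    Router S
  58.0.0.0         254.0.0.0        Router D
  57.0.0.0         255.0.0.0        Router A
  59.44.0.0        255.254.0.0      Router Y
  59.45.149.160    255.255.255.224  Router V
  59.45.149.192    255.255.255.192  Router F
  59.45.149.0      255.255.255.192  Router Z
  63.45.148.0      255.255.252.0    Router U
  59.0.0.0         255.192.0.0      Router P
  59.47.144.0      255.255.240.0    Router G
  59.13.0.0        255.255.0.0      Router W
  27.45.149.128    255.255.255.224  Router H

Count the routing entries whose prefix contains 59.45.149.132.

4

Prefixes containing 59.45.149.132:
  58.0.0.0/7 (58.0.0.0 - 59.255.255.255)
  59.0.0.0/10 (59.0.0.0 - 59.63.255.255)
  59.44.0.0/14 (59.44.0.0 - 59.47.255.255)
  59.44.0.0/15 (59.44.0.0 - 59.45.255.255)
Total matching entries: 4.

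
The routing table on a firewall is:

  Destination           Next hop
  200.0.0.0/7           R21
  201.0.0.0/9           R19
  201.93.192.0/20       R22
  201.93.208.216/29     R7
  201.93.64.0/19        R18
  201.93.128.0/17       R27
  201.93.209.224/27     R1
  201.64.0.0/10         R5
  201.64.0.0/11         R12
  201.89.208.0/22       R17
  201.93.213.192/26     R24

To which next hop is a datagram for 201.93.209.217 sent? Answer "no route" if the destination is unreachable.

R27

Routes whose prefix contains 201.93.209.217:
  200.0.0.0/7 (200.0.0.0 - 201.255.255.255) -> R21
  201.0.0.0/9 (201.0.0.0 - 201.127.255.255) -> R19
  201.64.0.0/10 (201.64.0.0 - 201.127.255.255) -> R5
  201.64.0.0/11 (201.64.0.0 - 201.95.255.255) -> R12
  201.93.128.0/17 (201.93.128.0 - 201.93.255.255) -> R27
More-specific entries that do NOT match:
  201.93.208.216/29 (201.93.208.216 - 201.93.208.223) does not contain 201.93.209.217
  201.93.209.224/27 (201.93.209.224 - 201.93.209.255) does not contain 201.93.209.217
  201.93.213.192/26 (201.93.213.192 - 201.93.213.255) does not contain 201.93.209.217
  201.89.208.0/22 (201.89.208.0 - 201.89.211.255) does not contain 201.93.209.217
  201.93.192.0/20 (201.93.192.0 - 201.93.207.255) does not contain 201.93.209.217
  201.93.64.0/19 (201.93.64.0 - 201.93.95.255) does not contain 201.93.209.217
Longest matching prefix is /17 -> next hop R27.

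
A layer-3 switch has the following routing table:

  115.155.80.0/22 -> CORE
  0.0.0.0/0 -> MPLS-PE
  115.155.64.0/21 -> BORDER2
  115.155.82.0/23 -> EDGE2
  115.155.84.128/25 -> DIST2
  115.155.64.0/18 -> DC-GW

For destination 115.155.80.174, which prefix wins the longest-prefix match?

115.155.80.0/22

Entries matching 115.155.80.174:
  0.0.0.0/0 (default, matches everything)
  115.155.64.0/18 (115.155.64.0 - 115.155.127.255)
  115.155.80.0/22 (115.155.80.0 - 115.155.83.255)
Most specific is 115.155.80.0/22.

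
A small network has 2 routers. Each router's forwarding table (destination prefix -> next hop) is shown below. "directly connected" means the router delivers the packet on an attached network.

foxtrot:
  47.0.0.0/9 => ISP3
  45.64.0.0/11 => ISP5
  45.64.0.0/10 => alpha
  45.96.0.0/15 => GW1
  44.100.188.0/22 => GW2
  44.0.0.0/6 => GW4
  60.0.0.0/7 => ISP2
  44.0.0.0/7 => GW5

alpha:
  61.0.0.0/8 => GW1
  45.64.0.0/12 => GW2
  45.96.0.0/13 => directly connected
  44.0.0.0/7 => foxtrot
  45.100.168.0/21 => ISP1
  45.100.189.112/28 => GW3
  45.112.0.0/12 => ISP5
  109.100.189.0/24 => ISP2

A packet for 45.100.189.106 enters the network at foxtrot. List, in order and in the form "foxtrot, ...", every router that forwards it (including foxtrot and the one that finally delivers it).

foxtrot, alpha

At foxtrot: longest match for 45.100.189.106 is 45.64.0.0/10 -> alpha
At alpha: longest match for 45.100.189.106 is 45.96.0.0/13 -> directly connected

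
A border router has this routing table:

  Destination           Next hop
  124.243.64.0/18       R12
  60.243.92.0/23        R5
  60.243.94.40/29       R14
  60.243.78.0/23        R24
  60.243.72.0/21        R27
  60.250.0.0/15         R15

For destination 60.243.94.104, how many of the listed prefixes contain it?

0

No listed prefix contains 60.243.94.104.
Total matching entries: 0.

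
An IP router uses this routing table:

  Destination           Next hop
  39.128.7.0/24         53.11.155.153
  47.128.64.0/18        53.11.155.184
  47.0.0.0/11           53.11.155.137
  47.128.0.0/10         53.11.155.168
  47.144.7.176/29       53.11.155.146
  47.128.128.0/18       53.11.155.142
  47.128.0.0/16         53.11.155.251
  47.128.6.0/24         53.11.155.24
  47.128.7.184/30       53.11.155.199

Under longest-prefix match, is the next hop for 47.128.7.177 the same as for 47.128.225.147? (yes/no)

47.128.7.177: longest match 47.128.0.0/16 -> 53.11.155.251
47.128.225.147: longest match 47.128.0.0/16 -> 53.11.155.251

yes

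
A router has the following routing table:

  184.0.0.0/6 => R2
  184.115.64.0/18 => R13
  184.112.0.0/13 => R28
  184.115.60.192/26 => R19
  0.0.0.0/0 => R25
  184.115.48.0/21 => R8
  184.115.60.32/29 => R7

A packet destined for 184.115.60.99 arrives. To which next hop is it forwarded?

R28

Routes whose prefix contains 184.115.60.99:
  0.0.0.0/0 (default, matches everything) -> R25
  184.0.0.0/6 (184.0.0.0 - 187.255.255.255) -> R2
  184.112.0.0/13 (184.112.0.0 - 184.119.255.255) -> R28
More-specific entries that do NOT match:
  184.115.60.32/29 (184.115.60.32 - 184.115.60.39) does not contain 184.115.60.99
  184.115.60.192/26 (184.115.60.192 - 184.115.60.255) does not contain 184.115.60.99
  184.115.48.0/21 (184.115.48.0 - 184.115.55.255) does not contain 184.115.60.99
  184.115.64.0/18 (184.115.64.0 - 184.115.127.255) does not contain 184.115.60.99
Longest matching prefix is /13 -> next hop R28.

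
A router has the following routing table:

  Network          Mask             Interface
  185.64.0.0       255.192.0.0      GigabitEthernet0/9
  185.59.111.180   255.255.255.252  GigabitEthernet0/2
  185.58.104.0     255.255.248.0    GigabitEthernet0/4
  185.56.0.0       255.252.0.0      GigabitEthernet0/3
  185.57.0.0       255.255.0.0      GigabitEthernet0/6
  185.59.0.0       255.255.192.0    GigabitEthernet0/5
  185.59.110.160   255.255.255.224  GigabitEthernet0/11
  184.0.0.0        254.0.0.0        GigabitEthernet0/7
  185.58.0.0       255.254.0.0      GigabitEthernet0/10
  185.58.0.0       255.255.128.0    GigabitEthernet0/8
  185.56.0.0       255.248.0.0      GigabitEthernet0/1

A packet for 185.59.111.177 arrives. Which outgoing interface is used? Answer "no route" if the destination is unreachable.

GigabitEthernet0/10

Routes whose prefix contains 185.59.111.177:
  184.0.0.0/7 (184.0.0.0 - 185.255.255.255) -> GigabitEthernet0/7
  185.56.0.0/13 (185.56.0.0 - 185.63.255.255) -> GigabitEthernet0/1
  185.56.0.0/14 (185.56.0.0 - 185.59.255.255) -> GigabitEthernet0/3
  185.58.0.0/15 (185.58.0.0 - 185.59.255.255) -> GigabitEthernet0/10
More-specific entries that do NOT match:
  185.59.111.180/30 (185.59.111.180 - 185.59.111.183) does not contain 185.59.111.177
  185.59.110.160/27 (185.59.110.160 - 185.59.110.191) does not contain 185.59.111.177
  185.58.104.0/21 (185.58.104.0 - 185.58.111.255) does not contain 185.59.111.177
  185.59.0.0/18 (185.59.0.0 - 185.59.63.255) does not contain 185.59.111.177
  185.58.0.0/17 (185.58.0.0 - 185.58.127.255) does not contain 185.59.111.177
  185.57.0.0/16 (185.57.0.0 - 185.57.255.255) does not contain 185.59.111.177
Longest matching prefix is /15 -> interface GigabitEthernet0/10.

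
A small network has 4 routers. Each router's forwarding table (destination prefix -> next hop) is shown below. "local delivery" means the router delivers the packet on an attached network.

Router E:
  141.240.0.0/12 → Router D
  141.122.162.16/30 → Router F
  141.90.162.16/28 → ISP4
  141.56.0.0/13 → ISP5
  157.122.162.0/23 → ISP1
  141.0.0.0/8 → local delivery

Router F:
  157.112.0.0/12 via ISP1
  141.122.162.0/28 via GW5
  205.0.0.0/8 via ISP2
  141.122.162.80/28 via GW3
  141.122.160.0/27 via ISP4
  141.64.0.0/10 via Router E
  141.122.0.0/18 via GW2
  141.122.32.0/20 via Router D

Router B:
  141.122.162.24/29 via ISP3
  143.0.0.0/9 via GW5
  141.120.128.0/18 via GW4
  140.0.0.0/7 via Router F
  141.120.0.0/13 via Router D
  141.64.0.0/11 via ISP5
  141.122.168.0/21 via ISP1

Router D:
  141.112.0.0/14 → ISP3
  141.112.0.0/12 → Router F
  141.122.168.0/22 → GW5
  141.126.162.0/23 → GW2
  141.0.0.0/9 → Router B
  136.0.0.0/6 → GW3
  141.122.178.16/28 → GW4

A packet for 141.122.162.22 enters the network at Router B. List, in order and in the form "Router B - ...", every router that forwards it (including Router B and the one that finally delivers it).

At Router B: longest match for 141.122.162.22 is 141.120.0.0/13 -> Router D
At Router D: longest match for 141.122.162.22 is 141.112.0.0/12 -> Router F
At Router F: longest match for 141.122.162.22 is 141.64.0.0/10 -> Router E
At Router E: longest match for 141.122.162.22 is 141.0.0.0/8 -> local delivery

Router B - Router D - Router F - Router E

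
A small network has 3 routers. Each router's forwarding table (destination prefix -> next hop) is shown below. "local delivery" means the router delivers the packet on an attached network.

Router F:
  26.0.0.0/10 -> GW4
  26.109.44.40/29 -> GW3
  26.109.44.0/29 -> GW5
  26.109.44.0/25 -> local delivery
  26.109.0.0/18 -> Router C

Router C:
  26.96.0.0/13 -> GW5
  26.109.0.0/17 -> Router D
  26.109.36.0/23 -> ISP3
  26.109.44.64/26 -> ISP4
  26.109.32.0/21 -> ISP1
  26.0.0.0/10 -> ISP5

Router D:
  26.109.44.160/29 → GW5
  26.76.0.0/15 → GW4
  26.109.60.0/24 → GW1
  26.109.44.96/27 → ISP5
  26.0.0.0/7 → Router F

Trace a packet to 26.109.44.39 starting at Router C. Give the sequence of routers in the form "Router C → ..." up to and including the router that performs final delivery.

At Router C: longest match for 26.109.44.39 is 26.109.0.0/17 -> Router D
At Router D: longest match for 26.109.44.39 is 26.0.0.0/7 -> Router F
At Router F: longest match for 26.109.44.39 is 26.109.44.0/25 -> local delivery

Router C → Router D → Router F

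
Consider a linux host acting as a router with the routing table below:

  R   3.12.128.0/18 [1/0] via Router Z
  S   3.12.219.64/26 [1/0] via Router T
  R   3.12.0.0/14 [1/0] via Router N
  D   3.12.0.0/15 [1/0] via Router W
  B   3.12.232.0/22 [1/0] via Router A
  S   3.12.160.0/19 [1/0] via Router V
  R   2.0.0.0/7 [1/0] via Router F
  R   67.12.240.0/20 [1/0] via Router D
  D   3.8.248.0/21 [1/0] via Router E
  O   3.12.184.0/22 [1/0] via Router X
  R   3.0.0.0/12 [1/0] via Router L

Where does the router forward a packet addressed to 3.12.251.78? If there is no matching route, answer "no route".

Routes whose prefix contains 3.12.251.78:
  2.0.0.0/7 (2.0.0.0 - 3.255.255.255) -> Router F
  3.0.0.0/12 (3.0.0.0 - 3.15.255.255) -> Router L
  3.12.0.0/14 (3.12.0.0 - 3.15.255.255) -> Router N
  3.12.0.0/15 (3.12.0.0 - 3.13.255.255) -> Router W
More-specific entries that do NOT match:
  3.12.219.64/26 (3.12.219.64 - 3.12.219.127) does not contain 3.12.251.78
  3.12.232.0/22 (3.12.232.0 - 3.12.235.255) does not contain 3.12.251.78
  3.12.184.0/22 (3.12.184.0 - 3.12.187.255) does not contain 3.12.251.78
  3.8.248.0/21 (3.8.248.0 - 3.8.255.255) does not contain 3.12.251.78
  67.12.240.0/20 (67.12.240.0 - 67.12.255.255) does not contain 3.12.251.78
  3.12.160.0/19 (3.12.160.0 - 3.12.191.255) does not contain 3.12.251.78
  3.12.128.0/18 (3.12.128.0 - 3.12.191.255) does not contain 3.12.251.78
Longest matching prefix is /15 -> next hop Router W.

Router W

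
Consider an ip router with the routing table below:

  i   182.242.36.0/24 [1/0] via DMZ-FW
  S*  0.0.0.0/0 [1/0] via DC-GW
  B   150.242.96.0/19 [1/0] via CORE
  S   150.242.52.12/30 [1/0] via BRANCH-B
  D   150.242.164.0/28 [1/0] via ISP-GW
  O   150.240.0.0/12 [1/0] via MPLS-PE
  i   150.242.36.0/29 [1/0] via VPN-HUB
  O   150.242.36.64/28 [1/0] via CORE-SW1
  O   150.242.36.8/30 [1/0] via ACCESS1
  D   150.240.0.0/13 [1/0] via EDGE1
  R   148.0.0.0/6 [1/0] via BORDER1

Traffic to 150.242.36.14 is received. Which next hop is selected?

Routes whose prefix contains 150.242.36.14:
  0.0.0.0/0 (default, matches everything) -> DC-GW
  148.0.0.0/6 (148.0.0.0 - 151.255.255.255) -> BORDER1
  150.240.0.0/12 (150.240.0.0 - 150.255.255.255) -> MPLS-PE
  150.240.0.0/13 (150.240.0.0 - 150.247.255.255) -> EDGE1
More-specific entries that do NOT match:
  150.242.52.12/30 (150.242.52.12 - 150.242.52.15) does not contain 150.242.36.14
  150.242.36.8/30 (150.242.36.8 - 150.242.36.11) does not contain 150.242.36.14
  150.242.36.0/29 (150.242.36.0 - 150.242.36.7) does not contain 150.242.36.14
  150.242.164.0/28 (150.242.164.0 - 150.242.164.15) does not contain 150.242.36.14
  150.242.36.64/28 (150.242.36.64 - 150.242.36.79) does not contain 150.242.36.14
  182.242.36.0/24 (182.242.36.0 - 182.242.36.255) does not contain 150.242.36.14
  150.242.96.0/19 (150.242.96.0 - 150.242.127.255) does not contain 150.242.36.14
Longest matching prefix is /13 -> next hop EDGE1.

EDGE1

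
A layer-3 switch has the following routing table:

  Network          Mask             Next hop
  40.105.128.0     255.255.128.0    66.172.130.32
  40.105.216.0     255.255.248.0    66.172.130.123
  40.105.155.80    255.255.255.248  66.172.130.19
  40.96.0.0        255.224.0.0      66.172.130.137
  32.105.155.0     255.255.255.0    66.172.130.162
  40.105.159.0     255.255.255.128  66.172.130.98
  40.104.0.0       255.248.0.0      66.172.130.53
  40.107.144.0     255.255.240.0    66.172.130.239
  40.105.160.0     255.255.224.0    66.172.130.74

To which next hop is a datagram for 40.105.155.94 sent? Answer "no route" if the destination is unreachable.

Routes whose prefix contains 40.105.155.94:
  40.96.0.0/11 (40.96.0.0 - 40.127.255.255) -> 66.172.130.137
  40.104.0.0/13 (40.104.0.0 - 40.111.255.255) -> 66.172.130.53
  40.105.128.0/17 (40.105.128.0 - 40.105.255.255) -> 66.172.130.32
More-specific entries that do NOT match:
  40.105.155.80/29 (40.105.155.80 - 40.105.155.87) does not contain 40.105.155.94
  40.105.159.0/25 (40.105.159.0 - 40.105.159.127) does not contain 40.105.155.94
  32.105.155.0/24 (32.105.155.0 - 32.105.155.255) does not contain 40.105.155.94
  40.105.216.0/21 (40.105.216.0 - 40.105.223.255) does not contain 40.105.155.94
  40.107.144.0/20 (40.107.144.0 - 40.107.159.255) does not contain 40.105.155.94
  40.105.160.0/19 (40.105.160.0 - 40.105.191.255) does not contain 40.105.155.94
Longest matching prefix is /17 -> next hop 66.172.130.32.

66.172.130.32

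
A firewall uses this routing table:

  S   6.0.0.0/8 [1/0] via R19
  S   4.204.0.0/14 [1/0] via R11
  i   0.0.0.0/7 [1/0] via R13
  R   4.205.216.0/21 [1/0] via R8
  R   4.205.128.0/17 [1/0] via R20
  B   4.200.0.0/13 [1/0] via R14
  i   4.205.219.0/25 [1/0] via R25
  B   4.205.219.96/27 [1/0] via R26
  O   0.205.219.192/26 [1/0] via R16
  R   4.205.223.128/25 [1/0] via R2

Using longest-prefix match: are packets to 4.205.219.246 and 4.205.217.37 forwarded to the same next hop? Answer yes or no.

4.205.219.246: longest match 4.205.216.0/21 -> R8
4.205.217.37: longest match 4.205.216.0/21 -> R8

yes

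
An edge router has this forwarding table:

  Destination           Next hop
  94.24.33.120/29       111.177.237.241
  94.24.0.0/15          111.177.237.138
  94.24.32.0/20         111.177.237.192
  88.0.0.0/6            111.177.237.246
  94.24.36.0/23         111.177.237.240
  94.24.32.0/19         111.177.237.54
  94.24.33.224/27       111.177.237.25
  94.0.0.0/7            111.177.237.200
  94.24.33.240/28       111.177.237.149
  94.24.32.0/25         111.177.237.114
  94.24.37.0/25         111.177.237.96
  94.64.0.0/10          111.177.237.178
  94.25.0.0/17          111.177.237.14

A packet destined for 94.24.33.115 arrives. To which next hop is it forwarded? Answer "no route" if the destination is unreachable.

Routes whose prefix contains 94.24.33.115:
  94.0.0.0/7 (94.0.0.0 - 95.255.255.255) -> 111.177.237.200
  94.24.0.0/15 (94.24.0.0 - 94.25.255.255) -> 111.177.237.138
  94.24.32.0/19 (94.24.32.0 - 94.24.63.255) -> 111.177.237.54
  94.24.32.0/20 (94.24.32.0 - 94.24.47.255) -> 111.177.237.192
More-specific entries that do NOT match:
  94.24.33.120/29 (94.24.33.120 - 94.24.33.127) does not contain 94.24.33.115
  94.24.33.240/28 (94.24.33.240 - 94.24.33.255) does not contain 94.24.33.115
  94.24.33.224/27 (94.24.33.224 - 94.24.33.255) does not contain 94.24.33.115
  94.24.32.0/25 (94.24.32.0 - 94.24.32.127) does not contain 94.24.33.115
  94.24.37.0/25 (94.24.37.0 - 94.24.37.127) does not contain 94.24.33.115
  94.24.36.0/23 (94.24.36.0 - 94.24.37.255) does not contain 94.24.33.115
Longest matching prefix is /20 -> next hop 111.177.237.192.

111.177.237.192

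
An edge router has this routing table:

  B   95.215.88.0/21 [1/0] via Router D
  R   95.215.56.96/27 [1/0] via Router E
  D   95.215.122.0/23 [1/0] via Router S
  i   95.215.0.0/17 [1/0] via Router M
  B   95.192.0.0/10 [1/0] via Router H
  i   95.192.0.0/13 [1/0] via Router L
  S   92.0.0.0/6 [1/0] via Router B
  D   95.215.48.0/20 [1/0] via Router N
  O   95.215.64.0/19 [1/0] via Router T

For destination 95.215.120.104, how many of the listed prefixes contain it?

3

Prefixes containing 95.215.120.104:
  92.0.0.0/6 (92.0.0.0 - 95.255.255.255)
  95.192.0.0/10 (95.192.0.0 - 95.255.255.255)
  95.215.0.0/17 (95.215.0.0 - 95.215.127.255)
Total matching entries: 3.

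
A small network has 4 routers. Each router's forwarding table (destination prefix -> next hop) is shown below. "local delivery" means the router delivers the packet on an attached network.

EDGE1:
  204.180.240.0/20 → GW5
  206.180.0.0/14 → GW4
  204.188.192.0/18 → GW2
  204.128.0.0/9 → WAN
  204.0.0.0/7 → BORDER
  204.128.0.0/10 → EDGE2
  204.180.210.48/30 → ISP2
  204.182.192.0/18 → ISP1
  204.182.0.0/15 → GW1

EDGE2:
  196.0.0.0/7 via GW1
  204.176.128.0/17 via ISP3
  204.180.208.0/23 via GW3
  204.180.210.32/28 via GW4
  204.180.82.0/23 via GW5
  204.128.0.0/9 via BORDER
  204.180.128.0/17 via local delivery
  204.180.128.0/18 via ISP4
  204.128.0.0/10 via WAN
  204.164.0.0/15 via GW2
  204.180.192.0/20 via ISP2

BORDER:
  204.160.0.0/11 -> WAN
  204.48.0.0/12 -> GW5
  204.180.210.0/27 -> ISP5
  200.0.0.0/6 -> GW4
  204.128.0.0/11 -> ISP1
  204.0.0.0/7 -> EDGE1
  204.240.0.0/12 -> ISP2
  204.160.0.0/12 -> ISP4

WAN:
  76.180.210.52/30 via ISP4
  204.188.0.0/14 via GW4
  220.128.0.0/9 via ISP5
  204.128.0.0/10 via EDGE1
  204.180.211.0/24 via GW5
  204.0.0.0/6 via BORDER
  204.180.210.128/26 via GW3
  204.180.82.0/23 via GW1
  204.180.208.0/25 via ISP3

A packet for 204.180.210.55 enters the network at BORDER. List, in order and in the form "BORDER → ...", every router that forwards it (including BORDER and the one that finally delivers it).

At BORDER: longest match for 204.180.210.55 is 204.160.0.0/11 -> WAN
At WAN: longest match for 204.180.210.55 is 204.128.0.0/10 -> EDGE1
At EDGE1: longest match for 204.180.210.55 is 204.128.0.0/10 -> EDGE2
At EDGE2: longest match for 204.180.210.55 is 204.180.128.0/17 -> local delivery

BORDER → WAN → EDGE1 → EDGE2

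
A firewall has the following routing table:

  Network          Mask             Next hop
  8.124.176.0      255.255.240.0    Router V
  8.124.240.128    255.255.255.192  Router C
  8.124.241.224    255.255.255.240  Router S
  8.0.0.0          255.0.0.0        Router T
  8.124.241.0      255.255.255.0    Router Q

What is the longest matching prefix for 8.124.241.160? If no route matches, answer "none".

8.124.241.0/24

Entries matching 8.124.241.160:
  8.0.0.0/8 (8.0.0.0 - 8.255.255.255)
  8.124.241.0/24 (8.124.241.0 - 8.124.241.255)
Most specific is 8.124.241.0/24.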